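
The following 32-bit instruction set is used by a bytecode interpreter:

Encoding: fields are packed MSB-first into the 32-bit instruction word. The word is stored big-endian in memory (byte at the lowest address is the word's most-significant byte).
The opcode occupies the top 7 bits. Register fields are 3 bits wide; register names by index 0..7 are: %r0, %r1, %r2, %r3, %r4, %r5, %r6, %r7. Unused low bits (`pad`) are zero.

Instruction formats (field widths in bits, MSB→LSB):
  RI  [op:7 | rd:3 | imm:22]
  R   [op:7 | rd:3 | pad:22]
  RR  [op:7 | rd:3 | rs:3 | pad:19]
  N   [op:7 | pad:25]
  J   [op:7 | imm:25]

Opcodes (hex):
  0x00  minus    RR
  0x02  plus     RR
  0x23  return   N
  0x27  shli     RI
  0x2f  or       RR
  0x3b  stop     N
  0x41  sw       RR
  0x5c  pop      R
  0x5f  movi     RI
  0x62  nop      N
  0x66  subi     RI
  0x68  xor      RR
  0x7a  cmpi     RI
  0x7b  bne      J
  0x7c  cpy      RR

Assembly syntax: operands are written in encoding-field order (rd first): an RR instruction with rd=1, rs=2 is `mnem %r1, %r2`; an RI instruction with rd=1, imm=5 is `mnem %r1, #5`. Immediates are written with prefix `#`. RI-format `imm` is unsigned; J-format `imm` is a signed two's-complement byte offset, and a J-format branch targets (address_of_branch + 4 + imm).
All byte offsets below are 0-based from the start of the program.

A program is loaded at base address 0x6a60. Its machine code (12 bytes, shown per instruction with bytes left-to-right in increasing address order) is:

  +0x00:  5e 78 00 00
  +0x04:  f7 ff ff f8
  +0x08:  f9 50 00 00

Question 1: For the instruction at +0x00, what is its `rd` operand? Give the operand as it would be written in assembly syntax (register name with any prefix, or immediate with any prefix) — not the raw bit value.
%r1

@+00  big-endian(5e 78 00 00) = 0x5e780000
  top 7b → 0x2f → or [RR]
  [24:22] rd=1 = %r1
  [21:19] rs=7 = %r7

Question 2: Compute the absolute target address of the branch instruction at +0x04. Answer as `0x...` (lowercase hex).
@+04  big-endian(f7 ff ff f8) = 0xf7fffff8
  opcode bits[31:25]=0x7b: bne/J
  [24:0] imm=33554424 (s25→-8) = #-8
  target = base 0x6a60 + off 0x04 + 4 + imm -8 = 0x6a60

0x6a60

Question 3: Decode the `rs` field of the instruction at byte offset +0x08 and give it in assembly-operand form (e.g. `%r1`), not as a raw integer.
@+08  big-endian(f9 50 00 00) = 0xf9500000
  op=0xf9500000>>25=0x7c ⇒ cpy (RR)
  [24:22] rd=5 = %r5
  [21:19] rs=2 = %r2

%r2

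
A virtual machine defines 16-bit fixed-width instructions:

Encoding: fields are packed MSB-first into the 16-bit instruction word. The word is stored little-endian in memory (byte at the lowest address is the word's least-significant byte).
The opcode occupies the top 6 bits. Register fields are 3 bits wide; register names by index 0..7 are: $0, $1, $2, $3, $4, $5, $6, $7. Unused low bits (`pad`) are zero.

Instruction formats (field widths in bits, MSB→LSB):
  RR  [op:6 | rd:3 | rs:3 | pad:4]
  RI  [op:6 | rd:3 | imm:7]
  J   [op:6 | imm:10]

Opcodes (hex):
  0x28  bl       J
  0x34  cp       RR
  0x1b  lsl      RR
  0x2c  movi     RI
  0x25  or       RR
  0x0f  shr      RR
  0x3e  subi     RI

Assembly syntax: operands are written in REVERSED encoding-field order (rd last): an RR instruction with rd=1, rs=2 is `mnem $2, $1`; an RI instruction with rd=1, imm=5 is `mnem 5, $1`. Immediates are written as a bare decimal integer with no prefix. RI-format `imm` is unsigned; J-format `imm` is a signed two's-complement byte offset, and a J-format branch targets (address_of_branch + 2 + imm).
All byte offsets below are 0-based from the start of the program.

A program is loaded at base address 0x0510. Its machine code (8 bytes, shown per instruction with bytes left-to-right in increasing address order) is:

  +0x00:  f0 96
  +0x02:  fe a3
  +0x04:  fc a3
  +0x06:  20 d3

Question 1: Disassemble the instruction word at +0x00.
off 0x00: read f0 96 as little → 0x96f0
  top 6b → 0x25 → or [RR]
  rd@[9:7]=0x5 ⇒ $5
  rs@[6:4]=0x7 ⇒ $7

or $7, $5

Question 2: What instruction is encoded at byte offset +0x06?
cp $2, $6

off 0x06: read 20 d3 as little → 0xd320
  top 6b → 0x34 → cp [RR]
  rd@[9:7]=0x6 ⇒ $6
  rs@[6:4]=0x2 ⇒ $2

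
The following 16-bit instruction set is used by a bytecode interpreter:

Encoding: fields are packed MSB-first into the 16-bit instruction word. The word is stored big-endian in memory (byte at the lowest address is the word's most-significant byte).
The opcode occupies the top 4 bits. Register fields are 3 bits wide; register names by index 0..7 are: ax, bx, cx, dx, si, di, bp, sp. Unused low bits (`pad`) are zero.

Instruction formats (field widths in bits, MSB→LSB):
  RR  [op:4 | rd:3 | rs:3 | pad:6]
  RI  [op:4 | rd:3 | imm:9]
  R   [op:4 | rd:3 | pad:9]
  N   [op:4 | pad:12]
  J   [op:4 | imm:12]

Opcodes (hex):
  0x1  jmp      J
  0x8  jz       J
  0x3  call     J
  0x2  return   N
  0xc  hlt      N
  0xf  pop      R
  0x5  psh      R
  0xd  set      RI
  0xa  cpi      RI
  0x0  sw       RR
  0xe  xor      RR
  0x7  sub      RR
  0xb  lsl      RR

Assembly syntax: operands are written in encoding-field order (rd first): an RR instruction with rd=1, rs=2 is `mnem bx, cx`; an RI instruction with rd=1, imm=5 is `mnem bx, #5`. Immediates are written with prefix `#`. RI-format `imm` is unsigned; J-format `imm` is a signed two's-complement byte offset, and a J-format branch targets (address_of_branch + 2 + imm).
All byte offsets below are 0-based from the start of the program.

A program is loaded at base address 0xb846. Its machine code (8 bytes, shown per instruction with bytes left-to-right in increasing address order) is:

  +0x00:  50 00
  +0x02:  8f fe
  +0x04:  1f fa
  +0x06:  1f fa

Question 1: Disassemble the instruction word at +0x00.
[00] 50 00 → 0x5000
  top 4b → 0x5 → psh [R]
  rd: (w>>9)&0x7=0x0 → ax

psh ax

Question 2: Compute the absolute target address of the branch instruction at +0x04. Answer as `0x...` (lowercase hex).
+0x04: 1f fa ⇒ word 0x1ffa (big)
  opcode bits[15:12]=0x1: jmp/J
  [11:0] imm=4090 (s12→-6) = #-6
  target = base 0xb846 + off 0x04 + 2 + imm -6 = 0xb846

0xb846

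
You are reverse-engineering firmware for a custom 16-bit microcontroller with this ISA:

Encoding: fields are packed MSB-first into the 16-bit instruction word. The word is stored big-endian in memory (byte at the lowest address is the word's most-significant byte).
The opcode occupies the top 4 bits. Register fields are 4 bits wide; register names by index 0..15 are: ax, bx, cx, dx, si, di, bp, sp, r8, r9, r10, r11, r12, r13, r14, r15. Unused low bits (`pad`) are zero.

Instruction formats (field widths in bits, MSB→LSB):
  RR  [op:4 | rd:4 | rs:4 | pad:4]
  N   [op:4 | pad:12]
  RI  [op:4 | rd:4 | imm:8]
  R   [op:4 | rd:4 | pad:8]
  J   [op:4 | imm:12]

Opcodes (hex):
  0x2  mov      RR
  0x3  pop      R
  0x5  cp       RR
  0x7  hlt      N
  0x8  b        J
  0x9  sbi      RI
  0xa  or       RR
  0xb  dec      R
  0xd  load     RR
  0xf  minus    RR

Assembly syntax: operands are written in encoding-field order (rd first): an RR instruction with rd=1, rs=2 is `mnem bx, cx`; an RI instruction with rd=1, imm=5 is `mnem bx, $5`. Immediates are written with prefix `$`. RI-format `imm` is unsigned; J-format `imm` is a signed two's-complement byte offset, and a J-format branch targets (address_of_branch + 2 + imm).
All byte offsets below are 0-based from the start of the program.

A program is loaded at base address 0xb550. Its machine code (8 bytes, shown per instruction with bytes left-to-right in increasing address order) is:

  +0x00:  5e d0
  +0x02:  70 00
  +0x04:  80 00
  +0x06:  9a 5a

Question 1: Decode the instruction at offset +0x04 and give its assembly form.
b $0

[04] 80 00 → 0x8000
  op=0x8000>>12=0x8 ⇒ b (J)
  imm@[11:0]=0x0 ⇒ $0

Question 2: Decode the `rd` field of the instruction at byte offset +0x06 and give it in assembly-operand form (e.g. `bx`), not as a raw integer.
r10

[06] 9a 5a → 0x9a5a
  top 4b → 0x9 → sbi [RI]
  rd@[11:8]=0xa ⇒ r10
  imm@[7:0]=0x5a ⇒ $90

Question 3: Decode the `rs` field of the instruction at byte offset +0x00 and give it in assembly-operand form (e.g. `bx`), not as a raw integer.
r13

@+00  big-endian(5e d0) = 0x5ed0
  top 4b → 0x5 → cp [RR]
  rd: (w>>8)&0xf=0xe → r14
  rs: (w>>4)&0xf=0xd → r13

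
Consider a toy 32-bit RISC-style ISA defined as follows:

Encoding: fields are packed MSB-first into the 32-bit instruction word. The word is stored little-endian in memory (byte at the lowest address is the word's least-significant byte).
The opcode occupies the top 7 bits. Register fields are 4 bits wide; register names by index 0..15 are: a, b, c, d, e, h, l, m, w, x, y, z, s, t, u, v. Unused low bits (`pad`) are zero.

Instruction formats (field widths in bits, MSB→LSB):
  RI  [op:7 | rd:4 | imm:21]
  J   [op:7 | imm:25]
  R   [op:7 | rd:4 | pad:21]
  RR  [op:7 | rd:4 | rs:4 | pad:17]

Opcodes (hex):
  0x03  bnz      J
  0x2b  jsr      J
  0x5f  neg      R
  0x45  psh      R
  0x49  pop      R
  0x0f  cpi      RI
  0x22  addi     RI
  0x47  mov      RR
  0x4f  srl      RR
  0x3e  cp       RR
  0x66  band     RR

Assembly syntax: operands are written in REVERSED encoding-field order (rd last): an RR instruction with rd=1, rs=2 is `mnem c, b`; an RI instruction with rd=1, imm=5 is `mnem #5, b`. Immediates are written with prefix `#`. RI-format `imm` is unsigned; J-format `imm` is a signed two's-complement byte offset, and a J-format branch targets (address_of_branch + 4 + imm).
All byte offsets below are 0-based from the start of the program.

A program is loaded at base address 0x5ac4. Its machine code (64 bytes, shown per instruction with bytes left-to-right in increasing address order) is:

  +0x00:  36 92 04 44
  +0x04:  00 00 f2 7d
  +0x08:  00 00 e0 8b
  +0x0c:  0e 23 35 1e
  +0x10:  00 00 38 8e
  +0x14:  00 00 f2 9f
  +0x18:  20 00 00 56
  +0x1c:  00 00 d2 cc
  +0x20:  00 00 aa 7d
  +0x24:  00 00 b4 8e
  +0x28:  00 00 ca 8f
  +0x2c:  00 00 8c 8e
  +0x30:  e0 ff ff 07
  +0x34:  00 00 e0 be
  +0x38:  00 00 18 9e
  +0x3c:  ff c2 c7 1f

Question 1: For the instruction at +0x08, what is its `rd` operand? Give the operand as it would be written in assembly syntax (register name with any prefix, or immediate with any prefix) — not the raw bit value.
+0x08: 00 00 e0 8b ⇒ word 0x8be00000 (little)
  op=0x8be00000>>25=0x45 ⇒ psh (R)
  rd@[24:21]=0xf ⇒ v

v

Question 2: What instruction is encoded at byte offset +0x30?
bnz #-32

+0x30: e0 ff ff 07 ⇒ word 0x07ffffe0 (little)
  top 7b → 0x3 → bnz [J]
  imm: (w>>0)&0x1ffffff=0x1ffffe0 (s25→-32) → #-32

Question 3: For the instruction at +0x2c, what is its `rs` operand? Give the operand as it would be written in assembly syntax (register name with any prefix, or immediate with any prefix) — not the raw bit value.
l

[2c] 00 00 8c 8e → 0x8e8c0000
  top 7b → 0x47 → mov [RR]
  rd@[24:21]=0x4 ⇒ e
  rs@[20:17]=0x6 ⇒ l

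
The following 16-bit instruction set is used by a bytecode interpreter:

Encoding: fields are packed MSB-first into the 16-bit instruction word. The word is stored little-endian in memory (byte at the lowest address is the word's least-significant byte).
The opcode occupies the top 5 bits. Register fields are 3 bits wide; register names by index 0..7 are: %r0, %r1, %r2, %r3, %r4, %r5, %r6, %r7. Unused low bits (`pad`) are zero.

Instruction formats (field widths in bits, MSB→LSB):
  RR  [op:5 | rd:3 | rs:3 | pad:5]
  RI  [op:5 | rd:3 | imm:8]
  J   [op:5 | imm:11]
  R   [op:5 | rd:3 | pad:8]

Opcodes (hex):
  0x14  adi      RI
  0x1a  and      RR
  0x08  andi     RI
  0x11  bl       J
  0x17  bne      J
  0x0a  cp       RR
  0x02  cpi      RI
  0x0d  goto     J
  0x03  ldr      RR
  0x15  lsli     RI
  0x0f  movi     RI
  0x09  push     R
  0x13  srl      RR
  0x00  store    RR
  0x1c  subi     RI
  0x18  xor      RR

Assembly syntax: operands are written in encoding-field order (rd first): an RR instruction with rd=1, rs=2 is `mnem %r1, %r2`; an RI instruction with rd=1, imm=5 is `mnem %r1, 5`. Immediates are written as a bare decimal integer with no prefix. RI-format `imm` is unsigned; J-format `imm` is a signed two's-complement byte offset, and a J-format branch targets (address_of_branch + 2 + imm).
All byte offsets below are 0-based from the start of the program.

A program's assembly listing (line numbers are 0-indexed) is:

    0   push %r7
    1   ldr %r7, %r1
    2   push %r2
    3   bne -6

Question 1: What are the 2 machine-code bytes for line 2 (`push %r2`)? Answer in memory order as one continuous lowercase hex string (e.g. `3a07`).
2. push fields op=0x9:5|rd=2:3|pad=0:8 → word 4a00h → 00 4a

004a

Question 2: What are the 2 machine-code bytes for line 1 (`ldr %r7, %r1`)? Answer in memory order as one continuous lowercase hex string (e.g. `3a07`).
201f

1. ldr fields op=0x3:5|rd=7:3|rs=1:3|pad=0:5 → word 1f20h → 20 1f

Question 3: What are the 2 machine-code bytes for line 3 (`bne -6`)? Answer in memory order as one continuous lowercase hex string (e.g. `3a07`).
fabf

L3: bne op=0x17:5|imm=-6:11 ⇒ 0xbffa ⇒ little fa bf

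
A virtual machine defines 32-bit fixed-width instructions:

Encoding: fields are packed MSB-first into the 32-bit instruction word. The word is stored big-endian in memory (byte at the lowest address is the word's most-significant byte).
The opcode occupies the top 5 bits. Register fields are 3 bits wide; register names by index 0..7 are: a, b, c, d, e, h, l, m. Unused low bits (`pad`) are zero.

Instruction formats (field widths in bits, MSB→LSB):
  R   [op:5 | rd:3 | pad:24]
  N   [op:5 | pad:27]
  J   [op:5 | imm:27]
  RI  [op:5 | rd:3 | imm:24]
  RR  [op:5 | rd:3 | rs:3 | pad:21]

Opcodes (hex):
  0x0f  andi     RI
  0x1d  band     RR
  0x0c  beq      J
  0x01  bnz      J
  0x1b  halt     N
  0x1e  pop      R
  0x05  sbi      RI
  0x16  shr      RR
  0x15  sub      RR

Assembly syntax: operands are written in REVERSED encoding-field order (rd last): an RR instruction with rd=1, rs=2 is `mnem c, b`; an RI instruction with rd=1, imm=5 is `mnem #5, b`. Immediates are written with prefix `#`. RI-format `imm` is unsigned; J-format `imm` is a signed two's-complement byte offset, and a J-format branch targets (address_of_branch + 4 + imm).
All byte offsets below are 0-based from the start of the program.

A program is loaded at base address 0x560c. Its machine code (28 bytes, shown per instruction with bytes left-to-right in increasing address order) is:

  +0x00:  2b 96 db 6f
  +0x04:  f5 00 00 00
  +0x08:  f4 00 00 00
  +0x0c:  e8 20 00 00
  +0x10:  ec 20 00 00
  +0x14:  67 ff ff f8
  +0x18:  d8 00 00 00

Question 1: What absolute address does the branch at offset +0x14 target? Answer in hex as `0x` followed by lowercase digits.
off 0x14: read 67 ff ff f8 as big → 0x67fffff8
  top 5b → 0xc → beq [J]
  imm@[26:0]=0x7fffff8 (s27→-8) ⇒ #-8
  target = base 0x560c + off 0x14 + 4 + imm -8 = 0x561c

0x561c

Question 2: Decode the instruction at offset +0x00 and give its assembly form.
@+00  big-endian(2b 96 db 6f) = 0x2b96db6f
  op=0x2b96db6f>>27=0x5 ⇒ sbi (RI)
  rd@[26:24]=0x3 ⇒ d
  imm@[23:0]=0x96db6f ⇒ #9886575

sbi #9886575, d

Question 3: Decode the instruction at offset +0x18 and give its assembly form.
halt

[18] d8 00 00 00 → 0xd8000000
  top 5b → 0x1b → halt [N]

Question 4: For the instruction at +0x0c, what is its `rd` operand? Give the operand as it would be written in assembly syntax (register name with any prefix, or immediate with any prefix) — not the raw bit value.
a

@+0c  big-endian(e8 20 00 00) = 0xe8200000
  top 5b → 0x1d → band [RR]
  [26:24] rd=0 = a
  [23:21] rs=1 = b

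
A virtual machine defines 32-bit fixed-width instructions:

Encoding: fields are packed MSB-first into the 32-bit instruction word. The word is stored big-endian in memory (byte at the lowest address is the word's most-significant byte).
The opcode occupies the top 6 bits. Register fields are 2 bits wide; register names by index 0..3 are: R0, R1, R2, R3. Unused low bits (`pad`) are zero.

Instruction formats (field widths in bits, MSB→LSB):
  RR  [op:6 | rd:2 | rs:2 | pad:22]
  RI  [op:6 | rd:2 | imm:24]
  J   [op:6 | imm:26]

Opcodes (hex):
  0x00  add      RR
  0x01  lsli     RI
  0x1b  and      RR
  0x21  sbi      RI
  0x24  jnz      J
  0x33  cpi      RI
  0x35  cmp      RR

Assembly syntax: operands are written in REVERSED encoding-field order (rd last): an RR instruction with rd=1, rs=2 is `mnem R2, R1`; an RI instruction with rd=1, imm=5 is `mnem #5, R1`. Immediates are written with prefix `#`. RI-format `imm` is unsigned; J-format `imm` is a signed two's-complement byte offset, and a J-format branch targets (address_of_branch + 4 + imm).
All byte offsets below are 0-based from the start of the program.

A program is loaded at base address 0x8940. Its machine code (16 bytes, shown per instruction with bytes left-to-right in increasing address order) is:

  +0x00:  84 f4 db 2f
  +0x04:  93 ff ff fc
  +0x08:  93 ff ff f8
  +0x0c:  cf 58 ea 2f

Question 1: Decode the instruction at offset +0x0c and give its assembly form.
+0x0c: cf 58 ea 2f ⇒ word 0xcf58ea2f (big)
  top 6b → 0x33 → cpi [RI]
  rd: (w>>24)&0x3=0x3 → R3
  imm: (w>>0)&0xffffff=0x58ea2f → #5827119

cpi #5827119, R3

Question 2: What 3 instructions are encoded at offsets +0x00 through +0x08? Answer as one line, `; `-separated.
[00] 84 f4 db 2f → 0x84f4db2f
  opcode bits[31:26]=0x21: sbi/RI
  rd@[25:24]=0x0 ⇒ R0
  imm@[23:0]=0xf4db2f ⇒ #16046895
[04] 93 ff ff fc → 0x93fffffc
  opcode bits[31:26]=0x24: jnz/J
  imm@[25:0]=0x3fffffc (s26→-4) ⇒ #-4
[08] 93 ff ff f8 → 0x93fffff8
  opcode bits[31:26]=0x24: jnz/J
  imm@[25:0]=0x3fffff8 (s26→-8) ⇒ #-8

sbi #16046895, R0; jnz #-4; jnz #-8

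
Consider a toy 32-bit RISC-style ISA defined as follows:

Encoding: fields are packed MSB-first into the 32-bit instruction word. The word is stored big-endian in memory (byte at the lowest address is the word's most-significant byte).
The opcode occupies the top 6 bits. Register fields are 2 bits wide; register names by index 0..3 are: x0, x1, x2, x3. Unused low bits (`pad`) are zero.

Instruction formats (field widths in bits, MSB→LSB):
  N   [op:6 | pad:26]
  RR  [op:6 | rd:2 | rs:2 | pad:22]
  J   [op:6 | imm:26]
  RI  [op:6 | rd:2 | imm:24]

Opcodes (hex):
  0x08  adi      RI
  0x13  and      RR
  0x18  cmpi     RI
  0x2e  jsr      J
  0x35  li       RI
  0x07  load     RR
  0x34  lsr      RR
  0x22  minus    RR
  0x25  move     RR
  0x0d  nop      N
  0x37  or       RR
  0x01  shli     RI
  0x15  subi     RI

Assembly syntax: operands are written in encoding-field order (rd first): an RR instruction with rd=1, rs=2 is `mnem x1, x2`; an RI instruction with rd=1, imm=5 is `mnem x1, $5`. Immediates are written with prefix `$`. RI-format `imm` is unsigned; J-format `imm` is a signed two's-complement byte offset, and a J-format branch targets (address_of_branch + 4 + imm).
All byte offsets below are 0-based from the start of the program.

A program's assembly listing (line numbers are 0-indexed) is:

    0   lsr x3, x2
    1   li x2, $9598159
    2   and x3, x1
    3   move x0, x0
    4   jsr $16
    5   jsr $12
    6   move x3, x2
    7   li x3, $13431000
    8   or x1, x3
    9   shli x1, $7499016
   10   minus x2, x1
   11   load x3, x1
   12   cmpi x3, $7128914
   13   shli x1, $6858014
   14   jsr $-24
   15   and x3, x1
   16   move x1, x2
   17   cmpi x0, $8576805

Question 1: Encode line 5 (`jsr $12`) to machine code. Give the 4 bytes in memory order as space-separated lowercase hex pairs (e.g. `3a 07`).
line 5 (jsr): pack op=0x2e:6|imm=12:26 = 0xb800000c; big→ b8 00 00 0c

b8 00 00 0c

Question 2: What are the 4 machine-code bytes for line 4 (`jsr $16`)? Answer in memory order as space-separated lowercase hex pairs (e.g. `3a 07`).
b8 00 00 10

line 4 (jsr): pack op=0x2e:6|imm=16:26 = 0xb8000010; big→ b8 00 00 10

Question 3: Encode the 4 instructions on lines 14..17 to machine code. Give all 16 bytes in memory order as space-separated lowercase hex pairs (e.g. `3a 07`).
14. jsr fields op=0x2e:6|imm=-24:26 → word bbffffe8h → bb ff ff e8
15. and fields op=0x13:6|rd=3:2|rs=1:2|pad=0:22 → word 4f400000h → 4f 40 00 00
16. move fields op=0x25:6|rd=1:2|rs=2:2|pad=0:22 → word 95800000h → 95 80 00 00
17. cmpi fields op=0x18:6|rd=0:2|imm=8576805:24 → word 6082df25h → 60 82 df 25

bb ff ff e8 4f 40 00 00 95 80 00 00 60 82 df 25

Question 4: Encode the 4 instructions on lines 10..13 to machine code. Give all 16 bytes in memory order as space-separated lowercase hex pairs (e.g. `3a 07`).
8a 40 00 00 1f 40 00 00 63 6c c7 52 05 68 a5 1e

line 10 (minus): pack op=0x22:6|rd=2:2|rs=1:2|pad=0:22 = 0x8a400000; big→ 8a 40 00 00
line 11 (load): pack op=0x7:6|rd=3:2|rs=1:2|pad=0:22 = 0x1f400000; big→ 1f 40 00 00
line 12 (cmpi): pack op=0x18:6|rd=3:2|imm=7128914:24 = 0x636cc752; big→ 63 6c c7 52
line 13 (shli): pack op=0x1:6|rd=1:2|imm=6858014:24 = 0x0568a51e; big→ 05 68 a5 1e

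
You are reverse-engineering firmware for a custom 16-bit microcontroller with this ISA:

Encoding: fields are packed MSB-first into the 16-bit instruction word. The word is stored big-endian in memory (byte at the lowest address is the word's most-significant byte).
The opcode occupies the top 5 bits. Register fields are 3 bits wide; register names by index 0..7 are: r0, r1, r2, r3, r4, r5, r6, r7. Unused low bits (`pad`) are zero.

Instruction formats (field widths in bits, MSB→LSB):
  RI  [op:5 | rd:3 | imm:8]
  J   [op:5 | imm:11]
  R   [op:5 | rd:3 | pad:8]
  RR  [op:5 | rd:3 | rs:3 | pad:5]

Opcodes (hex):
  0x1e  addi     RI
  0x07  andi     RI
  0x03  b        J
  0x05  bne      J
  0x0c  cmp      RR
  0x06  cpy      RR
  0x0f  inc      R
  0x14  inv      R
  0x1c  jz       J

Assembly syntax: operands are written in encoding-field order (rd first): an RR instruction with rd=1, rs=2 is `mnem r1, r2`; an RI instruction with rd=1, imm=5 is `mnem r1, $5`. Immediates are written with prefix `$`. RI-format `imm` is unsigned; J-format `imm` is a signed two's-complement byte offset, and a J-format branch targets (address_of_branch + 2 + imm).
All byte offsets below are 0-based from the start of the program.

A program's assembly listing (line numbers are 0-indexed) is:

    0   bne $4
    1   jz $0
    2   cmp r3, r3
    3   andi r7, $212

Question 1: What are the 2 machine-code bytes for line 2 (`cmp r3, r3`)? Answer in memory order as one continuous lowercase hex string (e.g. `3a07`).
6360

2. cmp fields op=0xc:5|rd=3:3|rs=3:3|pad=0:5 → word 6360h → 63 60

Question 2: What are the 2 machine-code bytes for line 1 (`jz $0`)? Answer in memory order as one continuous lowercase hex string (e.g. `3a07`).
L1: jz op=0x1c:5|imm=0:11 ⇒ 0xe000 ⇒ big e0 00

e000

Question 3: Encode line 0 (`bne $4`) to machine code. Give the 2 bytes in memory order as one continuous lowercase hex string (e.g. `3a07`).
2804

0. bne fields op=0x5:5|imm=4:11 → word 2804h → 28 04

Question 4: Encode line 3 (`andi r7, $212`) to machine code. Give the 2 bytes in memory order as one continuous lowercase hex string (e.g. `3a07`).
3fd4

L3: andi op=0x7:5|rd=7:3|imm=212:8 ⇒ 0x3fd4 ⇒ big 3f d4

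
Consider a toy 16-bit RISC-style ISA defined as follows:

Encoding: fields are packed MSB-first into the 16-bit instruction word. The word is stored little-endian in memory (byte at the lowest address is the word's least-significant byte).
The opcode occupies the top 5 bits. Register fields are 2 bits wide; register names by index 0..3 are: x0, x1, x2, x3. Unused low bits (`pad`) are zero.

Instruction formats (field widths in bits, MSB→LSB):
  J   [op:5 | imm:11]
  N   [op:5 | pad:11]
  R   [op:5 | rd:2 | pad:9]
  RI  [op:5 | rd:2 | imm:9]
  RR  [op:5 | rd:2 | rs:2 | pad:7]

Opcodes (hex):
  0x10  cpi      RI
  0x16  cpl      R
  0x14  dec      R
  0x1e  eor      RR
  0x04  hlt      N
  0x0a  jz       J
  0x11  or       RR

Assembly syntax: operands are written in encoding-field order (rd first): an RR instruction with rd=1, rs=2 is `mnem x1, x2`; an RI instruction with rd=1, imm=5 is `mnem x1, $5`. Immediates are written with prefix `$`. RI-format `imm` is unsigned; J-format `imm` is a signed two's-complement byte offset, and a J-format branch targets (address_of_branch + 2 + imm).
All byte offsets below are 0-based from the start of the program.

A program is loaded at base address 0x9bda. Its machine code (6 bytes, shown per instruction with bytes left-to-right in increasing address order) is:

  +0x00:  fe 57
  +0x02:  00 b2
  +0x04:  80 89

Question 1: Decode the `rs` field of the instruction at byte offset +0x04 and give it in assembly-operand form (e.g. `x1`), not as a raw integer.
[04] 80 89 → 0x8980
  opcode bits[15:11]=0x11: or/RR
  rd: (w>>9)&0x3=0x0 → x0
  rs: (w>>7)&0x3=0x3 → x3

x3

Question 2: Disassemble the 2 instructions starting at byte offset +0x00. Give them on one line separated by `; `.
[00] fe 57 → 0x57fe
  opcode bits[15:11]=0xa: jz/J
  imm@[10:0]=0x7fe (s11→-2) ⇒ $-2
[02] 00 b2 → 0xb200
  opcode bits[15:11]=0x16: cpl/R
  rd@[10:9]=0x1 ⇒ x1

jz $-2; cpl x1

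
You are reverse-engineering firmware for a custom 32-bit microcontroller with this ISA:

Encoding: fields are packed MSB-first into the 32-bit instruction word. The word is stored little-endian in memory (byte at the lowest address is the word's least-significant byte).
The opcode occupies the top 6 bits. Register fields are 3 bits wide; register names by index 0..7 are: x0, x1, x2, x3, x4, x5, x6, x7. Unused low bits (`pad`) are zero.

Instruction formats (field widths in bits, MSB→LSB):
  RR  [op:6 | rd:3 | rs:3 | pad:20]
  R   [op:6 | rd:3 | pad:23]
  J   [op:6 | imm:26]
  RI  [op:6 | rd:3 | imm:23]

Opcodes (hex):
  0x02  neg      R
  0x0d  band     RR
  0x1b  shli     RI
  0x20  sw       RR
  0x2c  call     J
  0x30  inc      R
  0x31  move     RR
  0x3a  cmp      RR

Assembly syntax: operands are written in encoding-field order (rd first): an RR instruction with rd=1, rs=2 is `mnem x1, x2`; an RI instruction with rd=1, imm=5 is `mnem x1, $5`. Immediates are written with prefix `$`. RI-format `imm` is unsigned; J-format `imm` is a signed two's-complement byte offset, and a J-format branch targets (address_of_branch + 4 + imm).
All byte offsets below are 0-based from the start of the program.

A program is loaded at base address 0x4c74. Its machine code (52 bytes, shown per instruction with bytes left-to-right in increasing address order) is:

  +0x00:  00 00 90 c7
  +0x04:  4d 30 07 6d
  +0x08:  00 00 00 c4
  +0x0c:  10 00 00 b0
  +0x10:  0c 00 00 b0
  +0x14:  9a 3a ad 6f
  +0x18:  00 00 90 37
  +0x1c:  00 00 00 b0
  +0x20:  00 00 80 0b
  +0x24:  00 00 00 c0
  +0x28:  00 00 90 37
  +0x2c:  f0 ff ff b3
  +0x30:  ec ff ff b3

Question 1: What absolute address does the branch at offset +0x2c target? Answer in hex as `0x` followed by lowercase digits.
off 0x2c: read f0 ff ff b3 as little → 0xb3fffff0
  op=0xb3fffff0>>26=0x2c ⇒ call (J)
  [25:0] imm=67108848 (s26→-16) = $-16
  target = base 0x4c74 + off 0x2c + 4 + imm -16 = 0x4c94

0x4c94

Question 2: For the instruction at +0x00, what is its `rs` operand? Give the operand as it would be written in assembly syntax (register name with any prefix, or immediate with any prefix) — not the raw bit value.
x1

@+00  little-endian(00 00 90 c7) = 0xc7900000
  op=0xc7900000>>26=0x31 ⇒ move (RR)
  rd@[25:23]=0x7 ⇒ x7
  rs@[22:20]=0x1 ⇒ x1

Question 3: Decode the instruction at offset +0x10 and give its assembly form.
call $12

@+10  little-endian(0c 00 00 b0) = 0xb000000c
  top 6b → 0x2c → call [J]
  [25:0] imm=12 = $12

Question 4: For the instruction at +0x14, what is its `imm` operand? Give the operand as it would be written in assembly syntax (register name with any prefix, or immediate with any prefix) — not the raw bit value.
[14] 9a 3a ad 6f → 0x6fad3a9a
  top 6b → 0x1b → shli [RI]
  [25:23] rd=7 = x7
  [22:0] imm=2964122 = $2964122

$2964122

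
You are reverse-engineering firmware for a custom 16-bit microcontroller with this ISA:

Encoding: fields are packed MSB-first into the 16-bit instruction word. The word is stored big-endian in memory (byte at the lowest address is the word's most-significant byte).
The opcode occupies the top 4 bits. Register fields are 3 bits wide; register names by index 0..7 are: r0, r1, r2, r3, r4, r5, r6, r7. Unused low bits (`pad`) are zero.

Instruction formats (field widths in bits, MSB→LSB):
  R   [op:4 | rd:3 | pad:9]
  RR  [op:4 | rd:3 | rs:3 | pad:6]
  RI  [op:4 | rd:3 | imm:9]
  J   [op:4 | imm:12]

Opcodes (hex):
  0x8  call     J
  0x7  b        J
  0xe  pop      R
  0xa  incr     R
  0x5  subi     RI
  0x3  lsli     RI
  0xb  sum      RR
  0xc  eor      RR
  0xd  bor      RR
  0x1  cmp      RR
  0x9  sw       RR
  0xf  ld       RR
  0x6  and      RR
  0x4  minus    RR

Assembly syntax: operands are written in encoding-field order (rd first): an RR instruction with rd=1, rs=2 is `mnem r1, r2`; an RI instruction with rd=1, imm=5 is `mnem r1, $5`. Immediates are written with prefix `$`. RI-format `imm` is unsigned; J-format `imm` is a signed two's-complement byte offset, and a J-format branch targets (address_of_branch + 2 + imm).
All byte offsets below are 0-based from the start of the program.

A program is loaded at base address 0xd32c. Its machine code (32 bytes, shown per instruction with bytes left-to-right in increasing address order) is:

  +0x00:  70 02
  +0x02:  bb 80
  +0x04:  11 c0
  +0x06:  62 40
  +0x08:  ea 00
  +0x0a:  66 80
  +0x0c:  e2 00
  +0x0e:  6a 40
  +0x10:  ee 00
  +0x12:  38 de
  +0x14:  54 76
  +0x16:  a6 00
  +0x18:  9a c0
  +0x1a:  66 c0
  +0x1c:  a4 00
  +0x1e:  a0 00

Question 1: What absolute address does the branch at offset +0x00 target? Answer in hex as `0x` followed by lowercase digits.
[00] 70 02 → 0x7002
  opcode bits[15:12]=0x7: b/J
  imm@[11:0]=0x2 ⇒ $2
  target = base 0xd32c + off 0x00 + 2 + imm 2 = 0xd330

0xd330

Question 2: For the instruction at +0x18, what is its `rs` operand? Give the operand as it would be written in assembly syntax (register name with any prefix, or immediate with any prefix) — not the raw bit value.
r3

@+18  big-endian(9a c0) = 0x9ac0
  opcode bits[15:12]=0x9: sw/RR
  rd: (w>>9)&0x7=0x5 → r5
  rs: (w>>6)&0x7=0x3 → r3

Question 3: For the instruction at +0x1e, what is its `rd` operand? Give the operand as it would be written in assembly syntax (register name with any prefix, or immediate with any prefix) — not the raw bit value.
@+1e  big-endian(a0 00) = 0xa000
  top 4b → 0xa → incr [R]
  rd@[11:9]=0x0 ⇒ r0

r0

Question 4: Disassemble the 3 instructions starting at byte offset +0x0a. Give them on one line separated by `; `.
off 0x0a: read 66 80 as big → 0x6680
  opcode bits[15:12]=0x6: and/RR
  rd@[11:9]=0x3 ⇒ r3
  rs@[8:6]=0x2 ⇒ r2
off 0x0c: read e2 00 as big → 0xe200
  opcode bits[15:12]=0xe: pop/R
  rd@[11:9]=0x1 ⇒ r1
off 0x0e: read 6a 40 as big → 0x6a40
  opcode bits[15:12]=0x6: and/RR
  rd@[11:9]=0x5 ⇒ r5
  rs@[8:6]=0x1 ⇒ r1

and r3, r2; pop r1; and r5, r1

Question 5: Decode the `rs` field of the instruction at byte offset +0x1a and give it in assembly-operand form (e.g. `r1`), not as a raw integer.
r3

@+1a  big-endian(66 c0) = 0x66c0
  op=0x66c0>>12=0x6 ⇒ and (RR)
  rd@[11:9]=0x3 ⇒ r3
  rs@[8:6]=0x3 ⇒ r3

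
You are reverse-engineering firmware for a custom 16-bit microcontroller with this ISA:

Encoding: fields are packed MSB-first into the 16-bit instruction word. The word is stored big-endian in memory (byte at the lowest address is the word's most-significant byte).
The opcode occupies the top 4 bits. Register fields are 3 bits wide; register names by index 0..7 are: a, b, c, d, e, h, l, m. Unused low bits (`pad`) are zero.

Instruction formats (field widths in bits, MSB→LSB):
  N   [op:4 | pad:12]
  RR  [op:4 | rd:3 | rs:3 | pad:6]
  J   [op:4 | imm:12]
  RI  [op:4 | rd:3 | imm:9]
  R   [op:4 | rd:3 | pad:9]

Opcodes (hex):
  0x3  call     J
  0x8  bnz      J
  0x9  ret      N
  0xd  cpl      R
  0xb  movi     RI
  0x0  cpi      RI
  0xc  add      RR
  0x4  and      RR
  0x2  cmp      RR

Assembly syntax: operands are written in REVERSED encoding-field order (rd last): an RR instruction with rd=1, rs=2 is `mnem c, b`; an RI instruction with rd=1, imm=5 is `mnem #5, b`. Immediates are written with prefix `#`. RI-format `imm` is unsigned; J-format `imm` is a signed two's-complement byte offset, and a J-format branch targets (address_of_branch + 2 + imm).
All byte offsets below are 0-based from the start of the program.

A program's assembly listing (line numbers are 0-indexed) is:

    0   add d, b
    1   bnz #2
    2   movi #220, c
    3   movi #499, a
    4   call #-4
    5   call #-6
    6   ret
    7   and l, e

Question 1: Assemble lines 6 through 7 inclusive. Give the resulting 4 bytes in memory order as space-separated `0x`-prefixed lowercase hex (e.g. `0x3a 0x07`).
line 6 (ret): pack op=0x9:4|pad=0:12 = 0x9000; big→ 90 00
line 7 (and): pack op=0x4:4|rd=4:3|rs=6:3|pad=0:6 = 0x4980; big→ 49 80

0x90 0x00 0x49 0x80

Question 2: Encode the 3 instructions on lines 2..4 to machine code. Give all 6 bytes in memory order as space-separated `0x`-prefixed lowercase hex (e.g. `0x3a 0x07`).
L2: movi op=0xb:4|rd=2:3|imm=220:9 ⇒ 0xb4dc ⇒ big b4 dc
L3: movi op=0xb:4|rd=0:3|imm=499:9 ⇒ 0xb1f3 ⇒ big b1 f3
L4: call op=0x3:4|imm=-4:12 ⇒ 0x3ffc ⇒ big 3f fc

0xb4 0xdc 0xb1 0xf3 0x3f 0xfc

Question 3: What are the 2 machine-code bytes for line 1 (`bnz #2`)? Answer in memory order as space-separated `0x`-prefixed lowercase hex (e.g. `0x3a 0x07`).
0x80 0x02

1. bnz fields op=0x8:4|imm=2:12 → word 8002h → 80 02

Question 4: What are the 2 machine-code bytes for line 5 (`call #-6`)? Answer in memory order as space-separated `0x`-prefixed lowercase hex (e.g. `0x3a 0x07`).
L5: call op=0x3:4|imm=-6:12 ⇒ 0x3ffa ⇒ big 3f fa

0x3f 0xfa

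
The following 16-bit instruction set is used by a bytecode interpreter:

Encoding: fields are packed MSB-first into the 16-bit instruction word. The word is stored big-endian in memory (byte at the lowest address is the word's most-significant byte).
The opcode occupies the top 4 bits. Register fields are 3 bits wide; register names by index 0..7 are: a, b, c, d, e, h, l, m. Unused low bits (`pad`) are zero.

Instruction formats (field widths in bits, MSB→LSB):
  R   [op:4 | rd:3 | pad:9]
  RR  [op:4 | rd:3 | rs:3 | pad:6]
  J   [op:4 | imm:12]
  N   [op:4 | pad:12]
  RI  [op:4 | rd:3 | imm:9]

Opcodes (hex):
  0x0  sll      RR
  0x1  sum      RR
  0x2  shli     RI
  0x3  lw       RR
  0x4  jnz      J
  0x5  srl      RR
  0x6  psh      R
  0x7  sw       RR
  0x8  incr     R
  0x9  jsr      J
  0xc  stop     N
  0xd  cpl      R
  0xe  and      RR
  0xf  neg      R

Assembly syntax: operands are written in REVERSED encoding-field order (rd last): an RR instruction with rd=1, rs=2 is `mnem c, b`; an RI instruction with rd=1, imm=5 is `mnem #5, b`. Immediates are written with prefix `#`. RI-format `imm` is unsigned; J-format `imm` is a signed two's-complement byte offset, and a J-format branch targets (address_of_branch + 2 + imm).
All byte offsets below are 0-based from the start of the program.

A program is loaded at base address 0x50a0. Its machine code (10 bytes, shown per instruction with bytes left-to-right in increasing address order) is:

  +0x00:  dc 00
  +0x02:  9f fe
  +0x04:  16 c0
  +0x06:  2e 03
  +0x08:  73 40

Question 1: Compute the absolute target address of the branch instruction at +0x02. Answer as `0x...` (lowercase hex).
0x50a2

+0x02: 9f fe ⇒ word 0x9ffe (big)
  opcode bits[15:12]=0x9: jsr/J
  imm: (w>>0)&0xfff=0xffe (s12→-2) → #-2
  target = base 0x50a0 + off 0x02 + 2 + imm -2 = 0x50a2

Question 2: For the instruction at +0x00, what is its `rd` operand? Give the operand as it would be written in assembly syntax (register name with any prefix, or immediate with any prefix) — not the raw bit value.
l

[00] dc 00 → 0xdc00
  op=0xdc00>>12=0xd ⇒ cpl (R)
  rd@[11:9]=0x6 ⇒ l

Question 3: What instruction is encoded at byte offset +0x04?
+0x04: 16 c0 ⇒ word 0x16c0 (big)
  top 4b → 0x1 → sum [RR]
  rd@[11:9]=0x3 ⇒ d
  rs@[8:6]=0x3 ⇒ d

sum d, d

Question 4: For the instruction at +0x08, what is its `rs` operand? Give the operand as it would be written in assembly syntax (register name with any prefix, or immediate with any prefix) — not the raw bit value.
h

[08] 73 40 → 0x7340
  top 4b → 0x7 → sw [RR]
  rd: (w>>9)&0x7=0x1 → b
  rs: (w>>6)&0x7=0x5 → h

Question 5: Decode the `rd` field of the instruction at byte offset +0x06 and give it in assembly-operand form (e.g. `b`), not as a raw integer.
@+06  big-endian(2e 03) = 0x2e03
  op=0x2e03>>12=0x2 ⇒ shli (RI)
  rd: (w>>9)&0x7=0x7 → m
  imm: (w>>0)&0x1ff=0x3 → #3

m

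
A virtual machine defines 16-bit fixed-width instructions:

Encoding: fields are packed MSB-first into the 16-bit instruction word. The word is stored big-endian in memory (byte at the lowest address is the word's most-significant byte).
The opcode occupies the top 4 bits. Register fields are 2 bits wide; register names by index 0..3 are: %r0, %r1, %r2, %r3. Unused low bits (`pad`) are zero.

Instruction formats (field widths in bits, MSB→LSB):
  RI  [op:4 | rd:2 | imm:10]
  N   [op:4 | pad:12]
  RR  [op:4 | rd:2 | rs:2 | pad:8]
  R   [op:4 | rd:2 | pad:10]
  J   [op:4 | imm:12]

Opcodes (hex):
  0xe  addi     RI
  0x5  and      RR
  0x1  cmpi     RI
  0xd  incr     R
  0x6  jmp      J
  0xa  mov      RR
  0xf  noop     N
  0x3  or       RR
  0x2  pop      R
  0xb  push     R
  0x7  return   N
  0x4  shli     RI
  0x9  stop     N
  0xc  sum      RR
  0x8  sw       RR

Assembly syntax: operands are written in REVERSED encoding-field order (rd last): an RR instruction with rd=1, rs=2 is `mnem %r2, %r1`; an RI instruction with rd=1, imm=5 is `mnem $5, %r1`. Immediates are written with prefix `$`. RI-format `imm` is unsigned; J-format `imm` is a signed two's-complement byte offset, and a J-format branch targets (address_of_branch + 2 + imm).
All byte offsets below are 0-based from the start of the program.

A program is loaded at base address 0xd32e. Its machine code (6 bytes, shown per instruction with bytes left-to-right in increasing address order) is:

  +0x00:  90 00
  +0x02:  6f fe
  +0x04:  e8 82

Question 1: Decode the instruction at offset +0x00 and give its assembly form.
stop

+0x00: 90 00 ⇒ word 0x9000 (big)
  op=0x9000>>12=0x9 ⇒ stop (N)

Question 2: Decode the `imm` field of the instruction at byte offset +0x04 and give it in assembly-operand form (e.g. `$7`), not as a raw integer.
+0x04: e8 82 ⇒ word 0xe882 (big)
  top 4b → 0xe → addi [RI]
  rd@[11:10]=0x2 ⇒ %r2
  imm@[9:0]=0x82 ⇒ $130

$130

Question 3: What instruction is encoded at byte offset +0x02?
jmp $-2

@+02  big-endian(6f fe) = 0x6ffe
  opcode bits[15:12]=0x6: jmp/J
  [11:0] imm=4094 (s12→-2) = $-2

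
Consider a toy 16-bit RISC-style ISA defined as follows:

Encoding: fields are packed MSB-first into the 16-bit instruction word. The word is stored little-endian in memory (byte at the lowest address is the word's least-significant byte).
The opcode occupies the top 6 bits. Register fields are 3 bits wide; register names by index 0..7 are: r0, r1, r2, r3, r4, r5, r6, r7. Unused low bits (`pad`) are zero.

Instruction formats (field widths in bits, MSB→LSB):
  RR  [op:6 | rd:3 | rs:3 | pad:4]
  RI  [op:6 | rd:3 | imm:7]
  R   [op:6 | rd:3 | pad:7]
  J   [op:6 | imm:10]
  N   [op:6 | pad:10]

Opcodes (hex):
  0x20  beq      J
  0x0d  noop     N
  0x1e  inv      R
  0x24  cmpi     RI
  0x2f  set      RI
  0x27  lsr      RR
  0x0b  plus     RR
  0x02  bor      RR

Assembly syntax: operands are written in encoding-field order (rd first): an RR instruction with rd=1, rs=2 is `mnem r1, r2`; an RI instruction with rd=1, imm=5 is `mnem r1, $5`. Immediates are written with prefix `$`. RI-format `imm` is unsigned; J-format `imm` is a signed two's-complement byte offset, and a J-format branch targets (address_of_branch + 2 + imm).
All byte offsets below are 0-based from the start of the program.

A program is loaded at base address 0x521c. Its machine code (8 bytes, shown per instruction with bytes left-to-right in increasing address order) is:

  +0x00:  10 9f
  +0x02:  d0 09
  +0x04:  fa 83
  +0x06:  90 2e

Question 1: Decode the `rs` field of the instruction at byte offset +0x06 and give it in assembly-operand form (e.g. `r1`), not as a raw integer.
r1

off 0x06: read 90 2e as little → 0x2e90
  top 6b → 0xb → plus [RR]
  [9:7] rd=5 = r5
  [6:4] rs=1 = r1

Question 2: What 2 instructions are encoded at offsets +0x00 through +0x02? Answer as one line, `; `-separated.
[00] 10 9f → 0x9f10
  top 6b → 0x27 → lsr [RR]
  [9:7] rd=6 = r6
  [6:4] rs=1 = r1
[02] d0 09 → 0x09d0
  top 6b → 0x2 → bor [RR]
  [9:7] rd=3 = r3
  [6:4] rs=5 = r5

lsr r6, r1; bor r3, r5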